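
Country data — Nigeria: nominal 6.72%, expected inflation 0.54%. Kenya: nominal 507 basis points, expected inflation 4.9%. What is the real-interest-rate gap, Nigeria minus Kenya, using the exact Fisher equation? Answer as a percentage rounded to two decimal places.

Nigeria: (1 + 0.0672)/(1 + 0.0054) − 1 = 6.1468%
Kenya: (1 + 0.0507)/(1 + 0.0490) − 1 = 0.1621%
Differential = 6.1468% − 0.1621% = 5.9847% → 5.98%.

5.98%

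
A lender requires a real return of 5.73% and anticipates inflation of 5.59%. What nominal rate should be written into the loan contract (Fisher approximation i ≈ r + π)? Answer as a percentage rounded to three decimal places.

11.320%

i ≈ r + π = 5.73% + 5.59% = 11.320%.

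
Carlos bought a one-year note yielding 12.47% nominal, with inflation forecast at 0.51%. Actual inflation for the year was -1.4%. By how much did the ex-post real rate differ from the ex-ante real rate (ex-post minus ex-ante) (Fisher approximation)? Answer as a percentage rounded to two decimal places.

1.91%

Ex-ante: 12.47% − 0.51% = 11.960%
Ex-post: 12.47% − (-1.4%) = 13.870%
Difference (ex-post − ex-ante) = 1.9100% → 1.91%.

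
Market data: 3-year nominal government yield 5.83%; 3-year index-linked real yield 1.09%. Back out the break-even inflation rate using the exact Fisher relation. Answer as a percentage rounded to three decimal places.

4.689%

(1 + π) = (1 + i)/(1 + r) = 1.05830 / 1.01090 = 1.046889
Break-even inflation = 1.046889 − 1 → 4.689%.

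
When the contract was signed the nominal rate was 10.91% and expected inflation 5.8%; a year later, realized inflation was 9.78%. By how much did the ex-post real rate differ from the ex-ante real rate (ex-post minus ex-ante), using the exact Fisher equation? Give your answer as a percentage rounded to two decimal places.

Ex-ante: (1 + 0.1091)/(1 + 0.0580) − 1 = 4.8299%
Ex-post: (1 + 0.1091)/(1 + 0.0978) − 1 = 1.0293%
Difference (ex-post − ex-ante) = -3.8005% → -3.80%.

-3.80%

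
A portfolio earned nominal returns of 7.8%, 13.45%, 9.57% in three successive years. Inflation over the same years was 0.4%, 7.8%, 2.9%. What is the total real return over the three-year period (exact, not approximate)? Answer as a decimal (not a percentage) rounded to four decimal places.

Compound the nominal returns: 1.0780 × 1.1345 × 1.0957 = 1.340031.
Compound inflation: 1.0040 × 1.0780 × 1.0290 = 1.113699.
Deflate: 1.340031 / 1.113699 = 1.203226.
Total real return = 1.203226 − 1 → 0.2032.

0.2032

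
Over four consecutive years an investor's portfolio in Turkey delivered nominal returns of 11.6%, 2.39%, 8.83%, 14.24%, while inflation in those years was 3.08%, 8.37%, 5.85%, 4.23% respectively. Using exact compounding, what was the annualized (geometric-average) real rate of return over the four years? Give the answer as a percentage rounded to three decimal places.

3.617%

Compound the nominal returns: 1.1160 × 1.0239 × 1.0883 × 1.1424 = 1.42065479.
Compound inflation: 1.0308 × 1.0837 × 1.0585 × 1.0423 = 1.23244368.
Deflate: 1.42065479 / 1.23244368 = 1.15271376.
Annualized real rate = 1.15271376^(1/4) − 1 = 3.6168% → 3.617%.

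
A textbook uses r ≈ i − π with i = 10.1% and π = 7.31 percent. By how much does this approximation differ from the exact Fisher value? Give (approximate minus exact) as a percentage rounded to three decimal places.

0.190%

Approximate: r ≈ 10.100% − 7.310% = 2.7900%
Exact: (1 + 0.1010)/(1 + 0.0731) − 1 = 2.5999%
Error = 2.7900% − 2.5999% = 0.1901% → 0.190%.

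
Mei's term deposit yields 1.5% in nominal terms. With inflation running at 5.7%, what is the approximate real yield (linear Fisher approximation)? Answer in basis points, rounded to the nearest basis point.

-420 basis points

r ≈ i − π = 1.5% − 5.7% = -420 basis points.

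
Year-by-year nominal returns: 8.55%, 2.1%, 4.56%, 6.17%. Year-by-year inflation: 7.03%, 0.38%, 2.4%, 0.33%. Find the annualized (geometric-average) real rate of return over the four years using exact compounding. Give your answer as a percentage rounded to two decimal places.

2.75%

Nominal growth factor = 1.0855 × 1.0210 × 1.0456 × 1.0617 = 1.23033382
Price-level growth factor = 1.0703 × 1.0038 × 1.0240 × 1.0033 = 1.10378245
Real growth factor = 1.23033382 / 1.10378245 = 1.11465245
Annualized real rate = 1.11465245^(1/4) − 1 = 2.7507% → 2.75%.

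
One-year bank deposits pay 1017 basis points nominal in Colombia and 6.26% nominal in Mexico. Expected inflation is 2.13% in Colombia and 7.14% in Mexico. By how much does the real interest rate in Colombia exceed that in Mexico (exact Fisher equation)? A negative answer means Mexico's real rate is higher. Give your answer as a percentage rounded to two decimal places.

Colombia: (1 + 0.1017)/(1 + 0.0213) − 1 = 7.8723%
Mexico: (1 + 0.0626)/(1 + 0.0714) − 1 = -0.8214%
Differential = 7.8723% − (-0.8214%) = 8.6937% → 8.69%.

8.69%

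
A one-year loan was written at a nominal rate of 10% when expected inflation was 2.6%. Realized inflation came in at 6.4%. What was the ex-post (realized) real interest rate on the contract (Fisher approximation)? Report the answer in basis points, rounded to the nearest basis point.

Ex-post: 10% − 6.4% = 3.600%
So the realized real rate is 360 basis points.

360 basis points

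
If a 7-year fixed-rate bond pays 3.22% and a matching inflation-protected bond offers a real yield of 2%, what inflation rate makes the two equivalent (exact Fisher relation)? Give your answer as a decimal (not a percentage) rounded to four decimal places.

(1 + π) = (1 + i)/(1 + r) = 1.03220 / 1.02000 = 1.011961
Break-even inflation = 1.011961 − 1 → 0.0120.

0.0120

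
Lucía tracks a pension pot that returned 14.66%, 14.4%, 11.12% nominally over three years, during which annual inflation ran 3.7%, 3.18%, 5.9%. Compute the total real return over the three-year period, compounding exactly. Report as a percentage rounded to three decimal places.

Compound the nominal returns: 1.1466 × 1.1440 × 1.1112 = 1.457573.
Compound inflation: 1.0370 × 1.0318 × 1.0590 = 1.133105.
Deflate: 1.457573 / 1.133105 = 1.286352.
Total real return = 1.286352 − 1 → 28.635%.

28.635%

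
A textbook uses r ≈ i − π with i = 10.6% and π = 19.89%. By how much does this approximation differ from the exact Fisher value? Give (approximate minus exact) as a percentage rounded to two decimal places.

-1.54%

Approximate: r ≈ 10.600% − 19.890% = -9.2900%
Exact: (1 + 0.1060)/(1 + 0.1989) − 1 = -7.7488%
Error = -9.2900% − (-7.7488%) = -1.5412% → -1.54%.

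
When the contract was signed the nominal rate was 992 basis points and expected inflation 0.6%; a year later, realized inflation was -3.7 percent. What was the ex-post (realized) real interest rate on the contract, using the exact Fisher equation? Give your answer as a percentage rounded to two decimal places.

14.14%

Ex-post: (1 + 0.0992)/(1 − 0.0370) − 1 = 14.1433%
So the realized real rate is 14.14%.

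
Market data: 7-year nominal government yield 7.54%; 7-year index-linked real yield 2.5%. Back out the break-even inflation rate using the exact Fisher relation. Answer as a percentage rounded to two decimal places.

4.92%

(1 + π) = (1 + i)/(1 + r) = 1.07540 / 1.02500 = 1.049171
Break-even inflation = 1.049171 − 1 → 4.92%.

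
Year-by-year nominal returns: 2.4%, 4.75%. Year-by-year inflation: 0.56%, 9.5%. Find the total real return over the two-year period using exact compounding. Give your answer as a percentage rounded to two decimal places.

Compound the nominal returns: 1.0240 × 1.0475 = 1.072640.
Compound inflation: 1.0056 × 1.0950 = 1.101132.
Deflate: 1.072640 / 1.101132 = 0.974125.
Total real return = 0.974125 − 1 → -2.59%.

-2.59%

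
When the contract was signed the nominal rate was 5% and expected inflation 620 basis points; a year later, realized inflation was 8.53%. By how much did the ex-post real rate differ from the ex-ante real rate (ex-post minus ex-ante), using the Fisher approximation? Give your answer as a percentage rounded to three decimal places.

-2.330%

Ex-ante: 5% − 6.2% = -1.200%
Ex-post: 5% − 8.53% = -3.530%
Difference (ex-post − ex-ante) = -2.3300% → -2.330%.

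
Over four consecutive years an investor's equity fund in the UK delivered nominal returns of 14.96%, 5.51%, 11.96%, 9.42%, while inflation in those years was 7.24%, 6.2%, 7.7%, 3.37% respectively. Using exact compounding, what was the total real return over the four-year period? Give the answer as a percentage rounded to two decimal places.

Compound the nominal returns: 1.1496 × 1.0551 × 1.1196 × 1.0942 = 1.485936.
Compound inflation: 1.0724 × 1.0620 × 1.0770 × 1.0337 = 1.267919.
Deflate: 1.485936 / 1.267919 = 1.171948.
Total real return = 1.171948 − 1 → 17.19%.

17.19%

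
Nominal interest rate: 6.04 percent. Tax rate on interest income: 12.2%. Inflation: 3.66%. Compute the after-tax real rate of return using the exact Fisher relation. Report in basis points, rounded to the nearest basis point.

159 basis points

After-tax nominal return = 6.04% × (1 − 0.122) = 5.30312%.
1 + r = 1.0530312 / 1.03660 = 1.015851
After-tax real rate = 1.015851 − 1 → 159 basis points.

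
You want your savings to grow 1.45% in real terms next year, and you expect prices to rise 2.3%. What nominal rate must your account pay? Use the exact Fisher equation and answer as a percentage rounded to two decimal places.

3.78%

(1 + i) = (1 + r)(1 + π) = 1.01450 × 1.02300 = 1.0378335
i = 1.0378335 − 1, so the required nominal rate is 3.78%.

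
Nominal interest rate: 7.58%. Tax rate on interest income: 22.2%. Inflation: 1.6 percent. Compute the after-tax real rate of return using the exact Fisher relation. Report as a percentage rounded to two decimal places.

After-tax nominal return = 7.58% × (1 − 0.222) = 5.89724%.
1 + r = 1.0589724 / 1.01600 = 1.042296
After-tax real rate = 1.042296 − 1 → 4.23%.

4.23%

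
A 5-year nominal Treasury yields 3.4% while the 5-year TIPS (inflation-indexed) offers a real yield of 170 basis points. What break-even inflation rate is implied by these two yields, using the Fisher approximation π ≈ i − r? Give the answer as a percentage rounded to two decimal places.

π ≈ i − r = 3.4% − 1.7% → 1.70%.

1.70%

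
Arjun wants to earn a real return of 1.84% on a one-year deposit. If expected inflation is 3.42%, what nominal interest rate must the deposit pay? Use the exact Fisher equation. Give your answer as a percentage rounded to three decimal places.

(1 + i) = (1 + r)(1 + π) = 1.01840 × 1.03420 = 1.05322928
i = 1.05322928 − 1, so the required nominal rate is 5.323%.

5.323%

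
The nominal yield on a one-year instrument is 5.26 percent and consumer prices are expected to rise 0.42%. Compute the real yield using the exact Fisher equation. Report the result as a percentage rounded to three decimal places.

1 + r = 1.05260 / 1.00420 = 1.048198
r = 1.048198 − 1 = 4.8198%, i.e. 4.820%.

4.820%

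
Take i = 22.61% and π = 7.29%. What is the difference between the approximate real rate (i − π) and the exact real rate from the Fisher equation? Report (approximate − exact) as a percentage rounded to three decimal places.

1.041%

Approximate: r ≈ 22.610% − 7.290% = 15.3200%
Exact: (1 + 0.2261)/(1 + 0.0729) − 1 = 14.2791%
Error = 15.3200% − 14.2791% = 1.0409% → 1.041%.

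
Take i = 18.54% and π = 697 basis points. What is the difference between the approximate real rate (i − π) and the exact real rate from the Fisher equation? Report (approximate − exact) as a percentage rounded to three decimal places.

0.754%

Approximate: r ≈ 18.540% − 6.970% = 11.5700%
Exact: (1 + 0.1854)/(1 + 0.0697) − 1 = 10.8161%
Error = 11.5700% − 10.8161% = 0.7539% → 0.754%.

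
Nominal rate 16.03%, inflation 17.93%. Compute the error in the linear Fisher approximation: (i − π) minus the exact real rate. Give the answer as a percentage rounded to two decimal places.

Approximate: r ≈ 16.030% − 17.930% = -1.9000%
Exact: (1 + 0.1603)/(1 + 0.1793) − 1 = -1.6111%
Error = -1.9000% − (-1.6111%) = -0.2889% → -0.29%.

-0.29%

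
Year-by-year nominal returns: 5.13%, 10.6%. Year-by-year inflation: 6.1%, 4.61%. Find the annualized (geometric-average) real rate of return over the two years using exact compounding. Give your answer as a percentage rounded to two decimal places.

Compound the nominal returns: 1.0513 × 1.1060 = 1.16273780.
Compound inflation: 1.0610 × 1.0461 = 1.10991210.
Deflate: 1.16273780 / 1.10991210 = 1.04759449.
Annualized real rate = 1.04759449^(1/2) − 1 = 2.3521% → 2.35%.

2.35%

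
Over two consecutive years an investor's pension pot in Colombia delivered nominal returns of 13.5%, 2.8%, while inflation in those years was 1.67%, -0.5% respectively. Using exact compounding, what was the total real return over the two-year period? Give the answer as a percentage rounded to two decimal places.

Compound the nominal returns: 1.1350 × 1.0280 = 1.166780.
Compound inflation: 1.0167 × 0.9950 = 1.011617.
Deflate: 1.166780 / 1.011617 = 1.153382.
Total real return = 1.153382 − 1 → 15.34%.

15.34%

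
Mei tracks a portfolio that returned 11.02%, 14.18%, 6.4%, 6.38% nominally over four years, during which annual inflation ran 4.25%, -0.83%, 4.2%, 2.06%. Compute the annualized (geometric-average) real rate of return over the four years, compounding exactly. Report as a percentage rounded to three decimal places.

Nominal growth factor = 1.1102 × 1.1418 × 1.0640 × 1.0638 = 1.43480498
Price-level growth factor = 1.0425 × 0.9917 × 1.0420 × 1.0206 = 1.09946057
Real growth factor = 1.43480498 / 1.09946057 = 1.30500813
Annualized real rate = 1.30500813^(1/4) − 1 = 6.8817% → 6.882%.

6.882%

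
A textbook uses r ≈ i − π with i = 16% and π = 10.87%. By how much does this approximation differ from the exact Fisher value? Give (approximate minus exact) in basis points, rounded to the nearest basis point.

50 basis points

Approximate: r ≈ 16.000% − 10.870% = 5.1300%
Exact: (1 + 0.1600)/(1 + 0.1087) − 1 = 4.6270%
Error = 5.1300% − 4.6270% = 0.5030% → 50 basis points.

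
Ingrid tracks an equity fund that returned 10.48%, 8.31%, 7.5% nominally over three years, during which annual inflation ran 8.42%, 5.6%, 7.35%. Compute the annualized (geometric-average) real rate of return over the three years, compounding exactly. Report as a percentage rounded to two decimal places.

Nominal growth factor = 1.1048 × 1.0831 × 1.0750 = 1.28635455
Price-level growth factor = 1.0842 × 1.0560 × 1.0735 = 1.22906647
Real growth factor = 1.28635455 / 1.22906647 = 1.04661105
Annualized real rate = 1.04661105^(1/3) − 1 = 1.5302% → 1.53%.

1.53%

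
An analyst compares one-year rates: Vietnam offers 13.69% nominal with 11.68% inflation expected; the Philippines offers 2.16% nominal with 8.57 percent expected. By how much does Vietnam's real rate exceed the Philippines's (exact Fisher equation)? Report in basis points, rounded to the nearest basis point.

Vietnam: (1 + 0.1369)/(1 + 0.1168) − 1 = 1.7998%
The Philippines: (1 + 0.0216)/(1 + 0.0857) − 1 = -5.9040%
Differential = 1.7998% − (-5.9040%) = 7.7038% → 770 basis points.

770 basis points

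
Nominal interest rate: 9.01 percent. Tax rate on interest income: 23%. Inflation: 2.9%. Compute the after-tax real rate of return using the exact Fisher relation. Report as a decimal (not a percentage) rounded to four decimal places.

After-tax nominal return = 9.01% × (1 − 0.23) = 6.9377%.
1 + r = 1.069377 / 1.02900 = 1.039239
After-tax real rate = 1.039239 − 1 → 0.0392.

0.0392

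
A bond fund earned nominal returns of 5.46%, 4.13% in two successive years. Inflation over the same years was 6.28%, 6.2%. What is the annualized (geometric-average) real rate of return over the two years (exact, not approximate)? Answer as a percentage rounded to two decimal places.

-1.36%

Compound the nominal returns: 1.0546 × 1.0413 = 1.09815498.
Compound inflation: 1.0628 × 1.0620 = 1.12869360.
Deflate: 1.09815498 / 1.12869360 = 0.97294339.
Annualized real rate = 0.97294339^(1/2) − 1 = -1.3621% → -1.36%.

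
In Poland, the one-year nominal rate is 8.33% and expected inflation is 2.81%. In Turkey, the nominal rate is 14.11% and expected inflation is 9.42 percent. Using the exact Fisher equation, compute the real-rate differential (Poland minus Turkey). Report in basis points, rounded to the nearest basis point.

108 basis points

Poland: (1 + 0.0833)/(1 + 0.0281) − 1 = 5.3691%
Turkey: (1 + 0.1411)/(1 + 0.0942) − 1 = 4.2862%
Differential = 5.3691% − 4.2862% = 1.0829% → 108 basis points.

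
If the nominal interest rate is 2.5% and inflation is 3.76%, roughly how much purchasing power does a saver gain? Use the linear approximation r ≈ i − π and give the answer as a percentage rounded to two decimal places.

r ≈ i − π = 2.5% − 3.76% = -1.26%.

-1.26%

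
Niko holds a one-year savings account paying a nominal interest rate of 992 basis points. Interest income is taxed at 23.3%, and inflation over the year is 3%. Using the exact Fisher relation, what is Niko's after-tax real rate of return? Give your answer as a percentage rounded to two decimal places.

After-tax nominal return = 9.92% × (1 − 0.233) = 7.60864%.
1 + r = 1.0760864 / 1.03000 = 1.044744
After-tax real rate = 1.044744 − 1 → 4.47%.

4.47%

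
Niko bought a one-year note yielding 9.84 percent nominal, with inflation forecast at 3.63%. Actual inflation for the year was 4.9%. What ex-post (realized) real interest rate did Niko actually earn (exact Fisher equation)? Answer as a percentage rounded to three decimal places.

4.709%

Ex-post: (1 + 0.0984)/(1 + 0.0490) − 1 = 4.7092%
So the realized real rate is 4.709%.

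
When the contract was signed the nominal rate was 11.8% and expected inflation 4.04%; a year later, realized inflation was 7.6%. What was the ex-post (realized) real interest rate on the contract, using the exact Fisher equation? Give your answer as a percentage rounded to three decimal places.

3.903%

Ex-post: (1 + 0.1180)/(1 + 0.0760) − 1 = 3.9033%
So the realized real rate is 3.903%.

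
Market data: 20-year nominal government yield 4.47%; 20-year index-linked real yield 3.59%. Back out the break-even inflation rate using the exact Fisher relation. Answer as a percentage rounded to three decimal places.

(1 + π) = (1 + i)/(1 + r) = 1.04470 / 1.03590 = 1.00849503
Break-even inflation = 1.00849503 − 1 → 0.850%.

0.850%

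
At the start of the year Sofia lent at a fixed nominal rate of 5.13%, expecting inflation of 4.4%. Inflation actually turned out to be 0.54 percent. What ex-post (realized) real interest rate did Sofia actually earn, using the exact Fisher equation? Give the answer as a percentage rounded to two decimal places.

4.57%

Ex-post: (1 + 0.0513)/(1 + 0.0054) − 1 = 4.5653%
So the realized real rate is 4.57%.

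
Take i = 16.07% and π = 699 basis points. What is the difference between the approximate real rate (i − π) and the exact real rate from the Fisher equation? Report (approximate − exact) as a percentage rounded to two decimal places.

0.59%

Approximate: r ≈ 16.070% − 6.990% = 9.0800%
Exact: (1 + 0.1607)/(1 + 0.0699) − 1 = 8.4868%
Error = 9.0800% − 8.4868% = 0.5932% → 0.59%.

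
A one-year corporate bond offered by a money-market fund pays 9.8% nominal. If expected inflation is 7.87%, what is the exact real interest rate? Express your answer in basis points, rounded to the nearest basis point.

179 basis points

By the Fisher equation, 1 + r = (1 + i)/(1 + π).
1 + r = 1.09800 / 1.07870 = 1.017892
r = 1.017892 − 1 = 1.7892%, i.e. 179 basis points.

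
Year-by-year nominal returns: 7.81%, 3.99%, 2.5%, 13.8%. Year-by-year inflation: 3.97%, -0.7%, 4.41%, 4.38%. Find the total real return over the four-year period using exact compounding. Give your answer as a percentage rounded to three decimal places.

16.225%

Nominal growth factor = 1.0781 × 1.0399 × 1.0250 × 1.1380 = 1.307726
Price-level growth factor = 1.0397 × 0.9930 × 1.0441 × 1.0438 = 1.125166
Real growth factor = 1.307726 / 1.125166 = 1.162251
Total real return = 1.162251 − 1 → 16.225%.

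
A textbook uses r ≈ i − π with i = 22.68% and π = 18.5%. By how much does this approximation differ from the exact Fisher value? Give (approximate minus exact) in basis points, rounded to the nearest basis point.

Approximate: r ≈ 22.680% − 18.500% = 4.1800%
Exact: (1 + 0.2268)/(1 + 0.1850) − 1 = 3.5274%
Error = 4.1800% − 3.5274% = 0.6526% → 65 basis points.

65 basis points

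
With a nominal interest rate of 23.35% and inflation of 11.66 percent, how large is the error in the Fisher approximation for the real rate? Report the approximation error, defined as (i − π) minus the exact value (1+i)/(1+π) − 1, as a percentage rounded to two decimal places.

Approximate: r ≈ 23.350% − 11.660% = 11.6900%
Exact: (1 + 0.2335)/(1 + 0.1166) − 1 = 10.4693%
Error = 11.6900% − 10.4693% = 1.2207% → 1.22%.

1.22%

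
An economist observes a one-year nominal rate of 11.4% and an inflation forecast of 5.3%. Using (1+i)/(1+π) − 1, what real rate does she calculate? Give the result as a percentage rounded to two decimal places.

5.79%

By the Fisher relation, 1 + r = (1 + i)/(1 + π).
1 + r = 1.11400 / 1.05300 = 1.057930
r = 1.057930 − 1 = 5.7930%, i.e. 5.79%.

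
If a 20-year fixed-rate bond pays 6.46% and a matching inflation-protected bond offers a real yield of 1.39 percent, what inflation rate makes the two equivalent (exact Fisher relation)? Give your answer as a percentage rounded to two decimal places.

(1 + π) = (1 + i)/(1 + r) = 1.06460 / 1.01390 = 1.050005
Break-even inflation = 1.050005 − 1 → 5.00%.

5.00%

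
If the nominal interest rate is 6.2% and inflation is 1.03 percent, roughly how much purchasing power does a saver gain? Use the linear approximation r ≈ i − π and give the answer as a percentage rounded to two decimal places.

5.17%

r ≈ i − π = 6.2% − 1.03% = 5.17%.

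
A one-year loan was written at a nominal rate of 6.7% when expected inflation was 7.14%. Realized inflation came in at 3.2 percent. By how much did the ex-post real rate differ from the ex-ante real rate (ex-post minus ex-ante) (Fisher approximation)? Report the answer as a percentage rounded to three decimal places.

3.940%

Ex-ante: 6.7% − 7.14% = -0.440%
Ex-post: 6.7% − 3.2% = 3.500%
Difference (ex-post − ex-ante) = 3.9400% → 3.940%.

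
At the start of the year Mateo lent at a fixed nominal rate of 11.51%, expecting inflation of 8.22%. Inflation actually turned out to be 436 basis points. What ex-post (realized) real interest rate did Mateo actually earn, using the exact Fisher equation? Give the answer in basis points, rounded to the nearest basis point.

Ex-post: (1 + 0.1151)/(1 + 0.0436) − 1 = 6.8513%
So the realized real rate is 685 basis points.

685 basis points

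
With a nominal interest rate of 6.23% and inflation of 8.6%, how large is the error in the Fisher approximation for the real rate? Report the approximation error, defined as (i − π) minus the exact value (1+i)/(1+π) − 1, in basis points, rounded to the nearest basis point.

Approximate: r ≈ 6.230% − 8.600% = -2.3700%
Exact: (1 + 0.0623)/(1 + 0.0860) − 1 = -2.1823%
Error = -2.3700% − (-2.1823%) = -0.1877% → -19 basis points.

-19 basis points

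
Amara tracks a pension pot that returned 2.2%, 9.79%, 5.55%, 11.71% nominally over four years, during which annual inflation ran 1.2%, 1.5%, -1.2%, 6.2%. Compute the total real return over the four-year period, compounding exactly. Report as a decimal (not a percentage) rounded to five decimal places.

0.22754

Nominal growth factor = 1.0220 × 1.0979 × 1.0555 × 1.1171 = 1.323013
Price-level growth factor = 1.0120 × 1.0150 × 0.9880 × 1.0620 = 1.077775
Real growth factor = 1.323013 / 1.077775 = 1.227541
Total real return = 1.227541 − 1 → 0.22754.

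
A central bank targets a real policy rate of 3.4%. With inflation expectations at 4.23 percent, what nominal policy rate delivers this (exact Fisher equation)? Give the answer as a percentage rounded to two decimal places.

7.77%

(1 + i) = (1 + r)(1 + π) = 1.03400 × 1.04230 = 1.0777382
i = 1.0777382 − 1, so the required nominal rate is 7.77%.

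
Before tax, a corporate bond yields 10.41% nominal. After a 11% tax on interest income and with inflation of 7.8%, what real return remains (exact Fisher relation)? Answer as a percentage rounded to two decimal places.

1.36%

After-tax nominal return = 10.41% × (1 − 0.11) = 9.2649%.
1 + r = 1.092649 / 1.07800 = 1.013589
After-tax real rate = 1.013589 − 1 → 1.36%.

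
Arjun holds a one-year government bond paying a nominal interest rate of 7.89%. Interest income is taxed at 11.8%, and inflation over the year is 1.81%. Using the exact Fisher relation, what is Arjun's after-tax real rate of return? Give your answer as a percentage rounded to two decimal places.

After-tax nominal return = 7.89% × (1 − 0.118) = 6.95898%.
1 + r = 1.0695898 / 1.01810 = 1.050574
After-tax real rate = 1.050574 − 1 → 5.06%.

5.06%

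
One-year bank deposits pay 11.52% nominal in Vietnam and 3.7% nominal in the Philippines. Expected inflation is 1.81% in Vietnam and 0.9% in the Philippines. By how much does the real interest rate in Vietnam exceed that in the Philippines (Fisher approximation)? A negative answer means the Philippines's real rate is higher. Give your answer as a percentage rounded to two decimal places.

6.91%

Vietnam: 11.52% − 1.81% = 9.710%
The Philippines: 3.7% − 0.9% = 2.800%
Differential = 6.910% → 6.91%.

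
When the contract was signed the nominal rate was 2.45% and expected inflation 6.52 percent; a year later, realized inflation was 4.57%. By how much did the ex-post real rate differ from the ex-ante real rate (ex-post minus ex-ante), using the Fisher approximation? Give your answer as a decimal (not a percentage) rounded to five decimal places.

0.01950

Ex-ante: 2.45% − 6.52% = -4.070%
Ex-post: 2.45% − 4.57% = -2.120%
Difference (ex-post − ex-ante) = 1.9500% → 0.01950.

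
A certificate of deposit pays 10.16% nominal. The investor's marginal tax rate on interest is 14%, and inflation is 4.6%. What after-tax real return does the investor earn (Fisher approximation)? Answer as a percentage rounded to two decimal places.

4.14%

After-tax nominal return = 10.16% × (1 − 0.14) = 8.7376%.
r ≈ 8.7376% − 4.6% → 4.14%.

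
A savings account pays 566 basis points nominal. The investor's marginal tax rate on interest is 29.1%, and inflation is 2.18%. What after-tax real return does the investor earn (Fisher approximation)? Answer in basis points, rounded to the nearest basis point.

183 basis points

After-tax nominal return = 5.66% × (1 − 0.291) = 4.01294%.
r ≈ 4.01294% − 2.18% → 183 basis points.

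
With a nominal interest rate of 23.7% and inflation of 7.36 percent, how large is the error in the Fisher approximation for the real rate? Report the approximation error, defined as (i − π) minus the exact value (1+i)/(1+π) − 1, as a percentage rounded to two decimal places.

1.12%

Approximate: r ≈ 23.700% − 7.360% = 16.3400%
Exact: (1 + 0.2370)/(1 + 0.0736) − 1 = 15.2198%
Error = 16.3400% − 15.2198% = 1.1202% → 1.12%.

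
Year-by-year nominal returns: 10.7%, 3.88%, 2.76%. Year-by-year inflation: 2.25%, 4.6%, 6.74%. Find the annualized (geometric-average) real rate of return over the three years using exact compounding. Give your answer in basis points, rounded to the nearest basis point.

116 basis points

Compound the nominal returns: 1.1070 × 1.0388 × 1.0276 = 1.18169026.
Compound inflation: 1.0225 × 1.0460 × 1.0674 = 1.14162166.
Deflate: 1.18169026 / 1.14162166 = 1.03509797.
Annualized real rate = 1.03509797^(1/3) − 1 = 1.1565% → 116 basis points.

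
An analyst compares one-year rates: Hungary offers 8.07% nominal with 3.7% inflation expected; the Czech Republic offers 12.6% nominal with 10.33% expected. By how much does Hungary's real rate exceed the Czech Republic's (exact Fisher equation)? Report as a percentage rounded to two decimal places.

2.16%

Hungary: (1 + 0.0807)/(1 + 0.0370) − 1 = 4.2141%
The Czech Republic: (1 + 0.1260)/(1 + 0.1033) − 1 = 2.0575%
Differential = 4.2141% − 2.0575% = 2.1566% → 2.16%.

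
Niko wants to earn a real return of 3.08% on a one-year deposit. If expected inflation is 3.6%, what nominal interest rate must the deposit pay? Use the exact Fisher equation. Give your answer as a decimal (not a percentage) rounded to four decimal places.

0.0679

(1 + i) = (1 + r)(1 + π) = 1.03080 × 1.03600 = 1.0679088
i = 1.0679088 − 1, so the required nominal rate is 0.0679.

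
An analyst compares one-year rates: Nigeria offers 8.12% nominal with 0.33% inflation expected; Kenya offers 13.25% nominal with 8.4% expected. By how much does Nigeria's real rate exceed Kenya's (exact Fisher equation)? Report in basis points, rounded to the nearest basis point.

329 basis points

Nigeria: (1 + 0.0812)/(1 + 0.0033) − 1 = 7.7644%
Kenya: (1 + 0.1325)/(1 + 0.0840) − 1 = 4.4742%
Differential = 7.7644% − 4.4742% = 3.2902% → 329 basis points.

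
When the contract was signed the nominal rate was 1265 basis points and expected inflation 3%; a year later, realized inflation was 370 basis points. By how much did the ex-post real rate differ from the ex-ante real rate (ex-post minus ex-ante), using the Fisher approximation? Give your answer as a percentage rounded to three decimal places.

-0.700%

Ex-ante: 12.65% − 3% = 9.650%
Ex-post: 12.65% − 3.7% = 8.950%
Difference (ex-post − ex-ante) = -0.7000% → -0.700%.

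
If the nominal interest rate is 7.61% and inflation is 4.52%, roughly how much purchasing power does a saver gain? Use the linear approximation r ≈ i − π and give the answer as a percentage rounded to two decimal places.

r ≈ i − π = 7.61% − 4.52% = 3.09%.

3.09%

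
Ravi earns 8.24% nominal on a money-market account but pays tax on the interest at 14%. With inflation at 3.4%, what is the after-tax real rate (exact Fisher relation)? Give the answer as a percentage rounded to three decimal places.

3.565%

After-tax nominal return = 8.24% × (1 − 0.14) = 7.0864%.
1 + r = 1.070864 / 1.03400 = 1.035652
After-tax real rate = 1.035652 − 1 → 3.565%.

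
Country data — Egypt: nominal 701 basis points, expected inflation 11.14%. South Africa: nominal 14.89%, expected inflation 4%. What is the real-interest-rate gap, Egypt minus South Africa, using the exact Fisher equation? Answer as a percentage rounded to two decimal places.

Egypt: (1 + 0.0701)/(1 + 0.1114) − 1 = -3.7160%
South Africa: (1 + 0.1489)/(1 + 0.0400) − 1 = 10.4712%
Differential = -3.7160% − 10.4712% = -14.1872% → -14.19%.

-14.19%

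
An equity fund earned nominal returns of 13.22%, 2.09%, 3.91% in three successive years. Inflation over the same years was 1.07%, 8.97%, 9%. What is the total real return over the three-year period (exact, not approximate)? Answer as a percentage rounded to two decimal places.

Nominal growth factor = 1.1322 × 1.0209 × 1.0391 = 1.201057
Price-level growth factor = 1.0107 × 1.0897 × 1.0900 = 1.200482
Real growth factor = 1.201057 / 1.200482 = 1.000479
Total real return = 1.000479 − 1 → 0.05%.

0.05%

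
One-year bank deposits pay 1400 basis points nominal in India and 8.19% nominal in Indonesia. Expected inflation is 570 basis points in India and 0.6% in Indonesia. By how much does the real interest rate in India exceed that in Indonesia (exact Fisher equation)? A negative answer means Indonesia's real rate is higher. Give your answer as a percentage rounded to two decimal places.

0.31%

India: (1 + 0.1400)/(1 + 0.0570) − 1 = 7.8524%
Indonesia: (1 + 0.0819)/(1 + 0.0060) − 1 = 7.5447%
Differential = 7.8524% − 7.5447% = 0.3077% → 0.31%.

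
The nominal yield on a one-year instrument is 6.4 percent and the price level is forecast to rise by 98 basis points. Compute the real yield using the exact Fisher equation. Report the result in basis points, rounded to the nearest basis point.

By the Fisher equation, 1 + r = (1 + i)/(1 + π).
1 + r = 1.06400 / 1.00980 = 1.053674
r = 1.053674 − 1 = 5.3674%, i.e. 537 basis points.

537 basis points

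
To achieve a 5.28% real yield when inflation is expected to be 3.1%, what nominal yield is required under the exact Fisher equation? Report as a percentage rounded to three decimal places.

(1 + i) = (1 + r)(1 + π) = 1.05280 × 1.03100 = 1.0854368
i = 1.0854368 − 1, so the required nominal rate is 8.544%.

8.544%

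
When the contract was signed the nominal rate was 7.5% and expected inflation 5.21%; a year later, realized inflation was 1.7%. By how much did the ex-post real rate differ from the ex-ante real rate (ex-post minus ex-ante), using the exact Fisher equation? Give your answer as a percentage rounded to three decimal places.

Ex-ante: (1 + 0.0750)/(1 + 0.0521) − 1 = 2.1766%
Ex-post: (1 + 0.0750)/(1 + 0.0170) − 1 = 5.7030%
Difference (ex-post − ex-ante) = 3.5264% → 3.526%.

3.526%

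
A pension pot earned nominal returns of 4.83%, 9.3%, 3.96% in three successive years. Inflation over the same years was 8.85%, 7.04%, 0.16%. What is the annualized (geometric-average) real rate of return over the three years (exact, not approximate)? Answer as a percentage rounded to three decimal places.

Compound the nominal returns: 1.0483 × 1.0930 × 1.0396 = 1.19116526.
Compound inflation: 1.0885 × 1.0704 × 1.0016 = 1.16699461.
Deflate: 1.19116526 / 1.16699461 = 1.02071188.
Annualized real rate = 1.02071188^(1/3) − 1 = 0.6857% → 0.686%.

0.686%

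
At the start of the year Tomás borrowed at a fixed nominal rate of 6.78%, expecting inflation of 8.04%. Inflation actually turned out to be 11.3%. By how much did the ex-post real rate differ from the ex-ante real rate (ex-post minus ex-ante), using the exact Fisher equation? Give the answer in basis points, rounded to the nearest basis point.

-289 basis points

Ex-ante: (1 + 0.0678)/(1 + 0.0804) − 1 = -1.1662%
Ex-post: (1 + 0.0678)/(1 + 0.1130) − 1 = -4.0611%
Difference (ex-post − ex-ante) = -2.8949% → -289 basis points.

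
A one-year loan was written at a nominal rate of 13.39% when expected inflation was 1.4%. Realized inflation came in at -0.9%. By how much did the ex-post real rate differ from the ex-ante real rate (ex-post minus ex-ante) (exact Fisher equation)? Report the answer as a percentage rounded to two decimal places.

2.60%

Ex-ante: (1 + 0.1339)/(1 + 0.0140) − 1 = 11.8245%
Ex-post: (1 + 0.1339)/(1 − 0.0090) − 1 = 14.4198%
Difference (ex-post − ex-ante) = 2.5953% → 2.60%.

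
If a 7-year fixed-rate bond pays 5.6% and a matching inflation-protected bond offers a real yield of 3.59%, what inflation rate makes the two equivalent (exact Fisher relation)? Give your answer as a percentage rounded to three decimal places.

(1 + π) = (1 + i)/(1 + r) = 1.05600 / 1.03590 = 1.019403
Break-even inflation = 1.019403 − 1 → 1.940%.

1.940%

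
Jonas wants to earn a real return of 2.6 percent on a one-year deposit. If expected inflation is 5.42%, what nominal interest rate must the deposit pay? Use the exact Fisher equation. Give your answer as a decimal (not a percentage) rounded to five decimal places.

(1 + i) = (1 + r)(1 + π) = 1.02600 × 1.05420 = 1.0816092
i = 1.0816092 − 1, so the required nominal rate is 0.08161.

0.08161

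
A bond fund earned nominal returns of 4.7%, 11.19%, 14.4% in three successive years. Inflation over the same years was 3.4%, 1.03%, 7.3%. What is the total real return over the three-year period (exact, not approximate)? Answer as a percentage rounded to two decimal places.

18.81%

Compound the nominal returns: 1.0470 × 1.1119 × 1.1440 = 1.331798.
Compound inflation: 1.0340 × 1.0103 × 1.0730 = 1.120910.
Deflate: 1.331798 / 1.120910 = 1.188141.
Total real return = 1.188141 − 1 → 18.81%.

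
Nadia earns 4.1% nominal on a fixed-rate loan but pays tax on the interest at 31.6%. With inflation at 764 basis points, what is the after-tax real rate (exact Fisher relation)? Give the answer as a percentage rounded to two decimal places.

-4.49%

After-tax nominal return = 4.1% × (1 − 0.316) = 2.8044%.
1 + r = 1.028044 / 1.07640 = 0.955076
After-tax real rate = 0.955076 − 1 → -4.49%.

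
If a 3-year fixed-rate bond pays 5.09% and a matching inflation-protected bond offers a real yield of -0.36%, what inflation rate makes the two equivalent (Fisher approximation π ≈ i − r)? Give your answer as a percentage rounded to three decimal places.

π ≈ i − r = 5.09% − (-0.36%) → 5.450%.

5.450%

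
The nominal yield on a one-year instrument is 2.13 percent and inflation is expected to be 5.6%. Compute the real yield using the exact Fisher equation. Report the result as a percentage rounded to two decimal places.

1 + r = 1.02130 / 1.05600 = 0.967140
r = 0.967140 − 1 = -3.2860%, i.e. -3.29%.

-3.29%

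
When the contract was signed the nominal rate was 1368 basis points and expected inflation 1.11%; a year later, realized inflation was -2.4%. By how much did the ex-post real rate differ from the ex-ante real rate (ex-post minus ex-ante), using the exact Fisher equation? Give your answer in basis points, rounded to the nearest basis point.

404 basis points

Ex-ante: (1 + 0.1368)/(1 + 0.0111) − 1 = 12.4320%
Ex-post: (1 + 0.1368)/(1 − 0.0240) − 1 = 16.4754%
Difference (ex-post − ex-ante) = 4.0434% → 404 basis points.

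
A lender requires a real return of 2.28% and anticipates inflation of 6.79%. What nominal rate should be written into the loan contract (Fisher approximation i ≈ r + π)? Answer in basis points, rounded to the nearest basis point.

i ≈ r + π = 2.28% + 6.79% = 907 basis points.

907 basis points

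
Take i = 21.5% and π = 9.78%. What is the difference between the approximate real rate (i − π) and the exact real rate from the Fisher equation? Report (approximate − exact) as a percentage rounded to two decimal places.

Approximate: r ≈ 21.500% − 9.780% = 11.7200%
Exact: (1 + 0.2150)/(1 + 0.0978) − 1 = 10.6759%
Error = 11.7200% − 10.6759% = 1.0441% → 1.04%.

1.04%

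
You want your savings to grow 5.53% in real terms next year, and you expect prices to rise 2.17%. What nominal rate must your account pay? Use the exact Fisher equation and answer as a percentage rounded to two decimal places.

(1 + i) = (1 + r)(1 + π) = 1.05530 × 1.02170 = 1.07820001
i = 1.07820001 − 1, so the required nominal rate is 7.82%.

7.82%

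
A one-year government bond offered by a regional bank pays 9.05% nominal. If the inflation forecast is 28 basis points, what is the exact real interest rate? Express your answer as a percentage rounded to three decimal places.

8.746%

1 + r = 1.09050 / 1.00280 = 1.0874551
r = 1.0874551 − 1 = 8.74551%, i.e. 8.746%.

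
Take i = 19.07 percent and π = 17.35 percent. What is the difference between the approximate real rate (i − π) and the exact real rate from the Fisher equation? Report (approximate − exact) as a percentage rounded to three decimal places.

Approximate: r ≈ 19.070% − 17.350% = 1.7200%
Exact: (1 + 0.1907)/(1 + 0.1735) − 1 = 1.4657%
Error = 1.7200% − 1.4657% = 0.2543% → 0.254%.

0.254%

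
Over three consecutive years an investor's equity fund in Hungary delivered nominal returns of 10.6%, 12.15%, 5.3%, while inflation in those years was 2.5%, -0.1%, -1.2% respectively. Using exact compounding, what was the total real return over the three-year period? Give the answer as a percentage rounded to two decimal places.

29.10%

Compound the nominal returns: 1.1060 × 1.1215 × 1.0530 = 1.306119.
Compound inflation: 1.0250 × 0.9990 × 0.9880 = 1.011687.
Deflate: 1.306119 / 1.011687 = 1.291030.
Total real return = 1.291030 − 1 → 29.10%.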